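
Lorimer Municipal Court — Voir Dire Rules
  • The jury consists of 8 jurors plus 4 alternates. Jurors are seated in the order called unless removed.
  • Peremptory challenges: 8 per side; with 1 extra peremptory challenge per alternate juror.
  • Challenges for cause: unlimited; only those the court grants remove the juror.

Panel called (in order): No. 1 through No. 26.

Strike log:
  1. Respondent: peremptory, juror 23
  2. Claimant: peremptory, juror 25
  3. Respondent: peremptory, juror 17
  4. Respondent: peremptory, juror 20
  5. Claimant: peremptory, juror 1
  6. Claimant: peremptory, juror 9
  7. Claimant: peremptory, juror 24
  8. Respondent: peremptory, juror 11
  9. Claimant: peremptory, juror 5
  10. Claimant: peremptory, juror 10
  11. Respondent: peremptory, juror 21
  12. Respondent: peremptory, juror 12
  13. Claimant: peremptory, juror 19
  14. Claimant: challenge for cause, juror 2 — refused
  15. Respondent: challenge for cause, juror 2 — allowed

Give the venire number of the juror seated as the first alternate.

Removed: #1, #2, #5, #9, #10, #11, #12, #17, #19, #20, #21, #23, #24, #25.
Seating in order: seats 1–8 → #3, #4, #6, #7, #8, #13, #14, #15; alternates → #16, #18, #22, #26.
So alternate 1 is #16.

16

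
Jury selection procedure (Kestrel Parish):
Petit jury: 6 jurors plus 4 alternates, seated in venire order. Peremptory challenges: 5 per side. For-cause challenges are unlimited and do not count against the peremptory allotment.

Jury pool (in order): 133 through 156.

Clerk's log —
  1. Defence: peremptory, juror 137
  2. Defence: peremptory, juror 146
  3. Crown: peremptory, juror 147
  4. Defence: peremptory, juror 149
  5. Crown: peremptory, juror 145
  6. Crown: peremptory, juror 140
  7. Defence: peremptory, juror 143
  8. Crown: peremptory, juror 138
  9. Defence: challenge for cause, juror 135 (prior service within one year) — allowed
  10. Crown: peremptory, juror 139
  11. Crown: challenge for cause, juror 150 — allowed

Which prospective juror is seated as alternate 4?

153

Removed: #135, #137, #138, #139, #140, #143, #145, #146, #147, #149, #150.
Filling seats in venire order through position 10: #133, #134, #136, #141, #142, #144, #148, #151, #152, #153.
So alternate 4 is #153.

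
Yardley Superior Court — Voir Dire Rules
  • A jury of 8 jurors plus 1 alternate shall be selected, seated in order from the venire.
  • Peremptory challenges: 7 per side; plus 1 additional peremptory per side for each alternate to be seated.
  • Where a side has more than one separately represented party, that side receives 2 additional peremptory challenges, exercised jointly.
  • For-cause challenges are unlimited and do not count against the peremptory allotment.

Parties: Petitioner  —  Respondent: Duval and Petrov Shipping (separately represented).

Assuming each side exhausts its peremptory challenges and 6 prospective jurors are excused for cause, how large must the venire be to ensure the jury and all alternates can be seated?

33

Seats to fill: 8 + 1 alternates = 9.
Peremptories — Petitioner: 7 + 1×1 = 8; Respondent: 7 + 1×1 + 2 = 10; total 18.
For-cause removals: 6.
Minimum venire: 9 + 18 + 6 = 33.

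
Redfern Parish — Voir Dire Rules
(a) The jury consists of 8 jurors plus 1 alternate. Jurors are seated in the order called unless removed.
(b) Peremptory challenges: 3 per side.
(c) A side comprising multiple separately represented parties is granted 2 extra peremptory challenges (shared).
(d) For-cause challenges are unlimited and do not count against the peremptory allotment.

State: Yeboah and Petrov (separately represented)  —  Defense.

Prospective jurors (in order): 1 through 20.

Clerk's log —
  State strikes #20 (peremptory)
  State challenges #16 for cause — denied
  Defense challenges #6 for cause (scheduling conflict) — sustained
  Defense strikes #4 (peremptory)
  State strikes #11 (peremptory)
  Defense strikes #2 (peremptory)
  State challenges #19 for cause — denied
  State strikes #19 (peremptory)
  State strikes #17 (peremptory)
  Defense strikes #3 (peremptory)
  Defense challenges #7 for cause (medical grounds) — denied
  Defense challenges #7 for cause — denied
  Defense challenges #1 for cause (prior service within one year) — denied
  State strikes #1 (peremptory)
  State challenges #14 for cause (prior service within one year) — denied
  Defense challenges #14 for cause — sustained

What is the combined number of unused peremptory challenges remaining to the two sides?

0

State allotment: 3 base + 2 multi-party = 5. Defense allotment: 3.
State peremptories used: #20, #11, #19, #17, #1 — 5 (for-cause on #16, #19, #14 don't count).
Defense peremptories used: #4, #2, #3 — 3 (for-cause on #6, #7, #7, #1, #14 don't count).
Remaining: (5 − 5) + (3 − 3) = 0.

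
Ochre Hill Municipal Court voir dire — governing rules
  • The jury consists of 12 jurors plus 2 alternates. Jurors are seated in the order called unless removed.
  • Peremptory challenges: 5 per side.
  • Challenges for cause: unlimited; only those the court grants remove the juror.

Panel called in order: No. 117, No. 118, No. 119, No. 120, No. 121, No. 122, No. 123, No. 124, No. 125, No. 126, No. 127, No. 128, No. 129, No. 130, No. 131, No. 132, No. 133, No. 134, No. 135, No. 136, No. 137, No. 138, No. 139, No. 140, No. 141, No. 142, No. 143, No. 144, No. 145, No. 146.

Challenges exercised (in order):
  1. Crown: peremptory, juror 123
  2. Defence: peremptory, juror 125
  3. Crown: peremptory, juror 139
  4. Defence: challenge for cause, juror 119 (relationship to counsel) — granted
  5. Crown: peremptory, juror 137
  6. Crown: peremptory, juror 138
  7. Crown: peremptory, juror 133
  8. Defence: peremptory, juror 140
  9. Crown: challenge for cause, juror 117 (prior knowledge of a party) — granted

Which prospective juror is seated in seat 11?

131

Removed: #117, #119, #123, #125, #133, #137, #138, #139, #140.
Filling seats in venire order through position 11: #118, #120, #121, #122, #124, #126, #127, #128, #129, #130, #131.
So seat 11 is #131.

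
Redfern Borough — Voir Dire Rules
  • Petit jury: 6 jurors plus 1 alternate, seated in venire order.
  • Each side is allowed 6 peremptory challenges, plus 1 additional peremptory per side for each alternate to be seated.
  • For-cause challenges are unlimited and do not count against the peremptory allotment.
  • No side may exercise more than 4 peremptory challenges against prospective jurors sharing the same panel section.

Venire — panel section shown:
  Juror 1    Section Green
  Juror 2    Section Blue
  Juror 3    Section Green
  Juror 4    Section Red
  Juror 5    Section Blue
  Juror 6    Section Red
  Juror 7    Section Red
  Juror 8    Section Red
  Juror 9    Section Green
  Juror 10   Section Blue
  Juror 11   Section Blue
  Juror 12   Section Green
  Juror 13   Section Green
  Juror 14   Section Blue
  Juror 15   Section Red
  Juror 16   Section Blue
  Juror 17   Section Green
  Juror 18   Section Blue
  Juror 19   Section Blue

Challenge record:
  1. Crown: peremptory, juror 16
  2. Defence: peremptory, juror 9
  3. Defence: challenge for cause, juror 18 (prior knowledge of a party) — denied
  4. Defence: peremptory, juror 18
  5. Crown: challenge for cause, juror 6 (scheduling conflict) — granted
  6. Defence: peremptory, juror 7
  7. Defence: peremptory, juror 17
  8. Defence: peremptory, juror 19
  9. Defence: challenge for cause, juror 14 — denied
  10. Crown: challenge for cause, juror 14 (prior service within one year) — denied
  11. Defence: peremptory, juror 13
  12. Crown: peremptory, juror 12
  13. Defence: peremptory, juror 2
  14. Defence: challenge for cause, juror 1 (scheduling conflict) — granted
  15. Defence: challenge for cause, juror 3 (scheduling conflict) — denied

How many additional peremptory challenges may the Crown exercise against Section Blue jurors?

3

Crown peremptories so far: #16, #12 — 2 of 7 used, 5 left overall.
Against Section Blue: #16 — 1 used; per-section cap 4 leaves 3.
Binding limit: min(5, 3) = 3.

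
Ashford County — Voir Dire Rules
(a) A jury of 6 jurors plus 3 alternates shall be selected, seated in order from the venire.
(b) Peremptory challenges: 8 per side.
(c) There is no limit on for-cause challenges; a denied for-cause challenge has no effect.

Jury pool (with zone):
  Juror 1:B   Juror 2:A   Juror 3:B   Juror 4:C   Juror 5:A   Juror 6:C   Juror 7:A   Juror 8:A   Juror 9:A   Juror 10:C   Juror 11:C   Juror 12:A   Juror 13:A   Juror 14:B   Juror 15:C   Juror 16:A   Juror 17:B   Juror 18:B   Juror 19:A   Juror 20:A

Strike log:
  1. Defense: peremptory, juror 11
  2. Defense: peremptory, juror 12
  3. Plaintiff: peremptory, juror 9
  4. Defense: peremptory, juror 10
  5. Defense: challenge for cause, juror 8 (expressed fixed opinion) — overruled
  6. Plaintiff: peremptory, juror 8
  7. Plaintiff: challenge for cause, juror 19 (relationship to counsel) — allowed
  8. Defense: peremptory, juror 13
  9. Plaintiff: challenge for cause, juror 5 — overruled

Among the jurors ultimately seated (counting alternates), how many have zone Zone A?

3

Removed: #8, #9, #10, #11, #12, #13, #19.
Seated (9 incl. alternates): #1, #2, #3, #4, #5, #6, #7, #14, #15.
Of those, in Zone A: #2, #5, #7 → 3.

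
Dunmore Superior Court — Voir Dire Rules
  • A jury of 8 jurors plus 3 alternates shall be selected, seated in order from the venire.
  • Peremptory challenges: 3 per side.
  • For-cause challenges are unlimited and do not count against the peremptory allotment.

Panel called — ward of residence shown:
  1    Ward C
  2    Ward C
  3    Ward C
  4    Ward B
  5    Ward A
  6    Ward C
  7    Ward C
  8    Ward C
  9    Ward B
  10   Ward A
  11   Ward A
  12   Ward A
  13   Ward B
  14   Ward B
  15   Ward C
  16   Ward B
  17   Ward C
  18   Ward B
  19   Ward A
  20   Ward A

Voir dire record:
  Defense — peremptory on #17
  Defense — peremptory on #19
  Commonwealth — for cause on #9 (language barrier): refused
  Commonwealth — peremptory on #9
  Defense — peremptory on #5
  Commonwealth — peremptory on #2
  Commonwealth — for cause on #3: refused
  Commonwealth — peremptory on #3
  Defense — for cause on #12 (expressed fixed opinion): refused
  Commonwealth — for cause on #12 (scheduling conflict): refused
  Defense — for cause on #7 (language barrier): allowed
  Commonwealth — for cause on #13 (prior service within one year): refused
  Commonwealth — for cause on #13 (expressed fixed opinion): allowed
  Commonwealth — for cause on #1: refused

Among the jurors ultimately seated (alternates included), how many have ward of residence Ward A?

Removed: #2, #3, #5, #7, #9, #13, #17, #19.
Seated (11 incl. alternates): #1, #4, #6, #8, #10, #11, #12, #14, #15, #16, #18.
Of those, in Ward A: #10, #11, #12 → 3.

3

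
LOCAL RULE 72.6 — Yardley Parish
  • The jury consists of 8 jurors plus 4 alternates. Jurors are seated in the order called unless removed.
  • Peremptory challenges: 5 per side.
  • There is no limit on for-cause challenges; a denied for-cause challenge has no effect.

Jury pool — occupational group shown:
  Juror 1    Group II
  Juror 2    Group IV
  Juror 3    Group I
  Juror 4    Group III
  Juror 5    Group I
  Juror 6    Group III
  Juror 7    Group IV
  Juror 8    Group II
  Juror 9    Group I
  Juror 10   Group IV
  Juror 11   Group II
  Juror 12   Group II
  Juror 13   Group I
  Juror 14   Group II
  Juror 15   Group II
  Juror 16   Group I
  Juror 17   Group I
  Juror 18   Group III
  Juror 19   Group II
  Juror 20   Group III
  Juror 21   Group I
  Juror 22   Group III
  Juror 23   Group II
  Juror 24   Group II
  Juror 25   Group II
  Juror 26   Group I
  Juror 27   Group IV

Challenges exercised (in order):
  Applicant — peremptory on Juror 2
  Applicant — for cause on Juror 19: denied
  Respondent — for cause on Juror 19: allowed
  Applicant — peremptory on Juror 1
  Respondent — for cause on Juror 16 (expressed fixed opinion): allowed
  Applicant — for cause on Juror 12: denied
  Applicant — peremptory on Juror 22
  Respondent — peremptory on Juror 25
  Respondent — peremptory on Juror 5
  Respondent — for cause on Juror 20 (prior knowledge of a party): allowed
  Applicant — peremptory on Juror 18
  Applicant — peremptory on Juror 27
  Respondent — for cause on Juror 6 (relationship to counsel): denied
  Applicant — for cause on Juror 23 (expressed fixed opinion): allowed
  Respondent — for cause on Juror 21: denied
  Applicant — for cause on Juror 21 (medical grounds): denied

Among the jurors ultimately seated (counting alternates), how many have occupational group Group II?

5

Removed: #1, #2, #5, #16, #18, #19, #20, #22, #23, #25, #27.
Seated (12 incl. alternates): #3, #4, #6, #7, #8, #9, #10, #11, #12, #13, #14, #15.
Of those, in Group II: #8, #11, #12, #14, #15 → 5.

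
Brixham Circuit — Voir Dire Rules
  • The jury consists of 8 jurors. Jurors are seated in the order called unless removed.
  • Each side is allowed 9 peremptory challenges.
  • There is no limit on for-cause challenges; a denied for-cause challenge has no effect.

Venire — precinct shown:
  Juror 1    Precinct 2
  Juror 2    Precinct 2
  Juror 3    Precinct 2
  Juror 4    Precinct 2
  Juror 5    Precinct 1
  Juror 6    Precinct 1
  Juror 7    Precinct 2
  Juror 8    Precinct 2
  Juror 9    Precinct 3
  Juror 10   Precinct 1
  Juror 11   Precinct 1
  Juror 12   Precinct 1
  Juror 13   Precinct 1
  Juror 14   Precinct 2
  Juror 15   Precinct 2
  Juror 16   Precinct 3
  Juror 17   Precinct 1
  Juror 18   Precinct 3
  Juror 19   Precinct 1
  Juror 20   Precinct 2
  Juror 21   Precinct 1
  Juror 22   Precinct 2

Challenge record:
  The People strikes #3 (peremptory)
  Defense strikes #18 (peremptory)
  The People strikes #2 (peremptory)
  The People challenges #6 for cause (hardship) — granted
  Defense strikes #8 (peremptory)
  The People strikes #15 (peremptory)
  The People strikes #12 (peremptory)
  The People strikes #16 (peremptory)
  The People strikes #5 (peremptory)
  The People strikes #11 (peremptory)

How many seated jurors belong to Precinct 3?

Removed: #2, #3, #5, #6, #8, #11, #12, #15, #16, #18.
Seated jurors 1–8: #1, #4, #7, #9, #10, #13, #14, #17.
Of those, in Precinct 3: #9 → 1.

1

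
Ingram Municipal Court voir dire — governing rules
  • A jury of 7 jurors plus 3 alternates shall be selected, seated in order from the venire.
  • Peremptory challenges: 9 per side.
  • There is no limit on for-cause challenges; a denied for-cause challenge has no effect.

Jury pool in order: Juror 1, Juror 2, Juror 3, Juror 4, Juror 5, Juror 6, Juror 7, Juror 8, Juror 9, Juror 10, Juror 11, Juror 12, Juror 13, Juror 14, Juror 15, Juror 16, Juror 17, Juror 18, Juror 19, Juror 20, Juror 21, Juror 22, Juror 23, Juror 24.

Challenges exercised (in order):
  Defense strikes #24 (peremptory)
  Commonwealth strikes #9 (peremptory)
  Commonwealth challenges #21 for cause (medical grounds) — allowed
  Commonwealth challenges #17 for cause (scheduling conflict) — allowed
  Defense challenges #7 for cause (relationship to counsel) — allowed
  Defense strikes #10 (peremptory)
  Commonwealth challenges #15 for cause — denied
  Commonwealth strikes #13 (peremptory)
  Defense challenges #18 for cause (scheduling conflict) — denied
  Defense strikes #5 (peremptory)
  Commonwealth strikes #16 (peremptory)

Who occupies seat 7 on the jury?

11

Removed: #5, #7, #9, #10, #13, #16, #17, #21, #24. (#15, #18 stay — for-cause denied.)
Filling seats in venire order through position 7: #1, #2, #3, #4, #6, #8, #11.
So seat 7 is #11.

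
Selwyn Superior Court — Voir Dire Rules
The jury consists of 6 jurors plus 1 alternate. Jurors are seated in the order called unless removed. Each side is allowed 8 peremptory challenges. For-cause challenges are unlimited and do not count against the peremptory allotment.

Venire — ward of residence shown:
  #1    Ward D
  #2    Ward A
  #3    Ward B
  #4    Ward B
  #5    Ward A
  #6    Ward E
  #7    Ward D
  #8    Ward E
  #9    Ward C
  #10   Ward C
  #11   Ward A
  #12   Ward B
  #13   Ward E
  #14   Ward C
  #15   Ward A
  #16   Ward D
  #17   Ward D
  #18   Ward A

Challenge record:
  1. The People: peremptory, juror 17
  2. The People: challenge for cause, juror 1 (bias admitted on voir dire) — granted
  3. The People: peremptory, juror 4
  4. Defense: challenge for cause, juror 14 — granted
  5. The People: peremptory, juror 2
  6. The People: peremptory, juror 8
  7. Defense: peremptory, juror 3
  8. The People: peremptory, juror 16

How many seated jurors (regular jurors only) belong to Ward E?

Removed: #1, #2, #3, #4, #8, #14, #16, #17.
Seated jurors 1–6: #5, #6, #7, #9, #10, #11 (alternates #12 not counted).
Of those, in Ward E: #6 → 1.

1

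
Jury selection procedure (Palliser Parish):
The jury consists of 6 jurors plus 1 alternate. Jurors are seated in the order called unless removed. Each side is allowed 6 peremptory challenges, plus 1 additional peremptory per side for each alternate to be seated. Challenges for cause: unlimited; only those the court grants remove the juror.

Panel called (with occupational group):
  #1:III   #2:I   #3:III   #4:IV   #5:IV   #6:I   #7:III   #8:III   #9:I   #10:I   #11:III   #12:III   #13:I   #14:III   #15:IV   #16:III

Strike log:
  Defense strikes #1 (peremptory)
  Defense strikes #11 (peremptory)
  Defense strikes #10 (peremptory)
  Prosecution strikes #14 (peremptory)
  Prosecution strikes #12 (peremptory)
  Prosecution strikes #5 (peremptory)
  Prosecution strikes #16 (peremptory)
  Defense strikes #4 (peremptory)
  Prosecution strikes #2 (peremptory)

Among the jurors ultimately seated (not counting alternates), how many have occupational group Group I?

3

Removed: #1, #2, #4, #5, #10, #11, #12, #14, #16.
Seated jurors 1–6: #3, #6, #7, #8, #9, #13 (alternates #15 not counted).
Of those, in Group I: #6, #9, #13 → 3.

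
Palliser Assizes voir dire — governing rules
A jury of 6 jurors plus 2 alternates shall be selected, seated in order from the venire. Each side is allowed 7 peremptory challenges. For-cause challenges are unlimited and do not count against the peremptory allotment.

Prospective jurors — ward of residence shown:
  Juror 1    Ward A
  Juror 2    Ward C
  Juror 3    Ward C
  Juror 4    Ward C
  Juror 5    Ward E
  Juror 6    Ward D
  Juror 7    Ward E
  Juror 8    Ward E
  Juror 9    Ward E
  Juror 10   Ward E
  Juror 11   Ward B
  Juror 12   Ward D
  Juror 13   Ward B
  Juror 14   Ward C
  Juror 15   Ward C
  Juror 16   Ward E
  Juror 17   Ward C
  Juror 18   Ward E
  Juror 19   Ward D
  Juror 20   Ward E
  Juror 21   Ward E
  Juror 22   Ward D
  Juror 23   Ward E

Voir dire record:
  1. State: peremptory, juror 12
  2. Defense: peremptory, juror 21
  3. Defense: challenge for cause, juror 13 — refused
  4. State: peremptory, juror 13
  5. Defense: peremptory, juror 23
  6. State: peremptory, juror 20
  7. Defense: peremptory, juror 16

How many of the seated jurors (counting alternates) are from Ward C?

3

Removed: #12, #13, #16, #20, #21, #23.
Seated (8 incl. alternates): #1, #2, #3, #4, #5, #6, #7, #8.
Of those, in Ward C: #2, #3, #4 → 3.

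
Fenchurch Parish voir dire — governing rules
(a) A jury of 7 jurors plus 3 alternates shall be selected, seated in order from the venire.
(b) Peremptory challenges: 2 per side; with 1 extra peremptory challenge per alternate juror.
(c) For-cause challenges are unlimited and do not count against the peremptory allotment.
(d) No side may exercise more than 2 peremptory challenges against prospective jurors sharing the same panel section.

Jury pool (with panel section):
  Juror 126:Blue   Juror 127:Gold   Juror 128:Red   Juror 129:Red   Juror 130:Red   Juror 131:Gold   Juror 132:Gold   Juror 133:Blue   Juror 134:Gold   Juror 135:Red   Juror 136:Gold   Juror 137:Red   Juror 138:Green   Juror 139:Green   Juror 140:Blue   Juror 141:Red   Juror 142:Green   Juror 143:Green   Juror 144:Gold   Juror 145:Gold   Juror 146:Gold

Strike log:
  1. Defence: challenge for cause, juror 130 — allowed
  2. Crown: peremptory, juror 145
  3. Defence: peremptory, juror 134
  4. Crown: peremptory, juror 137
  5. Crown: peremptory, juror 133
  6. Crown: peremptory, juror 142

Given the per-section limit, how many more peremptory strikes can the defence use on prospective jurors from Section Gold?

1

Defence peremptories so far: #134 — 1 of 5 used, 4 left overall.
Against Section Gold: #134 — 1 used; per-section cap 2 leaves 1.
Binding limit: min(4, 1) = 1.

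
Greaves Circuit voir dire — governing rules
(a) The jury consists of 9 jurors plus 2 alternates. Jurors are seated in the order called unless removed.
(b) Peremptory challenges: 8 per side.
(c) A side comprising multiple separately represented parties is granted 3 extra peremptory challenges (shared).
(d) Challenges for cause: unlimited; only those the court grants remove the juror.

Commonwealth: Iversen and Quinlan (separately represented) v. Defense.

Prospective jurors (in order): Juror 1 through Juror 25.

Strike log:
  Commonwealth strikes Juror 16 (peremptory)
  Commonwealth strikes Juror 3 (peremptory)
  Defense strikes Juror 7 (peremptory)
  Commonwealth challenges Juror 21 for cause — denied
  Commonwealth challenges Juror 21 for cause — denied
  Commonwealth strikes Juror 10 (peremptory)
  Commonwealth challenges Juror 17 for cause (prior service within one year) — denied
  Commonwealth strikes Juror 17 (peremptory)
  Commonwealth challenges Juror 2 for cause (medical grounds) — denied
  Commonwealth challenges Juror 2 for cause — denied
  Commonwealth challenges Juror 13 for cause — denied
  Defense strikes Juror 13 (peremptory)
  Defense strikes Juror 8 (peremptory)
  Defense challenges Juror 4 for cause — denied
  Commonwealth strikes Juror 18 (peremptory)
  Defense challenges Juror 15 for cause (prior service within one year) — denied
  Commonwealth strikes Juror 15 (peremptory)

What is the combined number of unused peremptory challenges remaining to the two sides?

10

Commonwealth allotment: 8 base + 3 multi-party = 11. Defense allotment: 8.
Commonwealth peremptories used: #16, #3, #10, #17, #18, #15 — 6 (for-cause on #21, #21, #17, #2, #2, #13 don't count).
Defense peremptories used: #7, #13, #8 — 3 (for-cause on #4, #15 don't count).
Remaining: (11 − 6) + (8 − 3) = 10.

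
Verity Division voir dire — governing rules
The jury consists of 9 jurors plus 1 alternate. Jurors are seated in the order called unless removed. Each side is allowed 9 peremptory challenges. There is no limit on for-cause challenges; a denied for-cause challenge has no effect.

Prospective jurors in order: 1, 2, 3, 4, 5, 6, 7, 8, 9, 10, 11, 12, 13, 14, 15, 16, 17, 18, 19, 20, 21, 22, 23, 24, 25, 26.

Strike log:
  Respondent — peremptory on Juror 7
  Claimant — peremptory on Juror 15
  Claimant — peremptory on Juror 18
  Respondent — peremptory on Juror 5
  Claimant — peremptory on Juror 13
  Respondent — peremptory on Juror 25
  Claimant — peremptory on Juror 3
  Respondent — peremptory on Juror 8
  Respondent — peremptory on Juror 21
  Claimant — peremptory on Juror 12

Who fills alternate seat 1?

Removed: #3, #5, #7, #8, #12, #13, #15, #18, #21, #25.
Seating in order: seats 1–9 → #1, #2, #4, #6, #9, #10, #11, #14, #16; alternates → #17.
So alternate 1 is #17.

17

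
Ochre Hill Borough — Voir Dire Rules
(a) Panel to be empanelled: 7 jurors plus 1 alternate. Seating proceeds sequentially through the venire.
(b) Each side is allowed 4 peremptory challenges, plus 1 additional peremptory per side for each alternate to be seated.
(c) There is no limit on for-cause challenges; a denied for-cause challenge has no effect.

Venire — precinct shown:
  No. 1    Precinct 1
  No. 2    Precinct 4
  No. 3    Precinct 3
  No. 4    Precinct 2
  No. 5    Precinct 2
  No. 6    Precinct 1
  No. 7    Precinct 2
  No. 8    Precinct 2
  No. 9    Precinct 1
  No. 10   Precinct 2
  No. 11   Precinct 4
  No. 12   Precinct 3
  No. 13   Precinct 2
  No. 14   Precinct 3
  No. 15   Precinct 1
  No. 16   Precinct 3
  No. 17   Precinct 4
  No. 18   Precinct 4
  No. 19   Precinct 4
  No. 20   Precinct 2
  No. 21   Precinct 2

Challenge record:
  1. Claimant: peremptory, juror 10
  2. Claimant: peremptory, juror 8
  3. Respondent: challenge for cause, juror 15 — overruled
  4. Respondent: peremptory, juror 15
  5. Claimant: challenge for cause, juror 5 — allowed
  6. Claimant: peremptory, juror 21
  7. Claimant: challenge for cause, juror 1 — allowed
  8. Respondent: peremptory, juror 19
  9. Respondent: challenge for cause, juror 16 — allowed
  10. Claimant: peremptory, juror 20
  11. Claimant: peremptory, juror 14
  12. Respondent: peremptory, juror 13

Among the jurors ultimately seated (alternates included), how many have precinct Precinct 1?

2

Removed: #1, #5, #8, #10, #13, #14, #15, #16, #19, #20, #21.
Seated (8 incl. alternates): #2, #3, #4, #6, #7, #9, #11, #12.
Of those, in Precinct 1: #6, #9 → 2.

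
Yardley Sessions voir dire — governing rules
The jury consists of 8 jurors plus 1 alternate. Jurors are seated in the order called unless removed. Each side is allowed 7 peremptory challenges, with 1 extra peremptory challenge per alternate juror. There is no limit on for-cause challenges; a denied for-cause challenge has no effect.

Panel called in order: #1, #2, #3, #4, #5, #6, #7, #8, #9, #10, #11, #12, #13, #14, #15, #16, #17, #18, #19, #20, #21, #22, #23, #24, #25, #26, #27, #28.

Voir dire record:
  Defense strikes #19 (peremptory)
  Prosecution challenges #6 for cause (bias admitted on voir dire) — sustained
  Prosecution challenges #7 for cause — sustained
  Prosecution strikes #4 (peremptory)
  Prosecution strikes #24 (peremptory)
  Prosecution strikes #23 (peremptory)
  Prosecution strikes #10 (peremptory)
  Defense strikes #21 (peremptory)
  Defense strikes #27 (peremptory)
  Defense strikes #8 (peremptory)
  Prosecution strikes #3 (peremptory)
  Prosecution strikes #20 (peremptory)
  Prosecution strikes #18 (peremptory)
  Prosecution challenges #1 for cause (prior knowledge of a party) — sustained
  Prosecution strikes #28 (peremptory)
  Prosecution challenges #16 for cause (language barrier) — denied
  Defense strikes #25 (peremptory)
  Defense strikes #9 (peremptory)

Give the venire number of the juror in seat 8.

16

Removed: #1, #3, #4, #6, #7, #8, #9, #10, #18, #19, #20, #21, #23, #24, #25, #27, #28. (#16 stays — for-cause denied.)
Seating in order: seats 1–8 → #2, #5, #11, #12, #13, #14, #15, #16; alternates → #17.
So seat 8 is #16.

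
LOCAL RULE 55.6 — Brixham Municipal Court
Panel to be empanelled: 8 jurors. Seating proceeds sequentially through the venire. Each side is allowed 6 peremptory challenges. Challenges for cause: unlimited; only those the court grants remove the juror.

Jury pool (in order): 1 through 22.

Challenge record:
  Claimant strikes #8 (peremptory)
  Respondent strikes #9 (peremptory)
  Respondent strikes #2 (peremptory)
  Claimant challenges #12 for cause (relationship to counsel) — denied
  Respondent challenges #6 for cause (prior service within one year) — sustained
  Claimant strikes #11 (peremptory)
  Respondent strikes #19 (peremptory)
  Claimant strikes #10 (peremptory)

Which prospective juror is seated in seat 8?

14

Removed: #2, #6, #8, #9, #10, #11, #19. (#12 stays — for-cause denied.)
Seating in order: seats 1–8 → #1, #3, #4, #5, #7, #12, #13, #14.
So seat 8 is #14.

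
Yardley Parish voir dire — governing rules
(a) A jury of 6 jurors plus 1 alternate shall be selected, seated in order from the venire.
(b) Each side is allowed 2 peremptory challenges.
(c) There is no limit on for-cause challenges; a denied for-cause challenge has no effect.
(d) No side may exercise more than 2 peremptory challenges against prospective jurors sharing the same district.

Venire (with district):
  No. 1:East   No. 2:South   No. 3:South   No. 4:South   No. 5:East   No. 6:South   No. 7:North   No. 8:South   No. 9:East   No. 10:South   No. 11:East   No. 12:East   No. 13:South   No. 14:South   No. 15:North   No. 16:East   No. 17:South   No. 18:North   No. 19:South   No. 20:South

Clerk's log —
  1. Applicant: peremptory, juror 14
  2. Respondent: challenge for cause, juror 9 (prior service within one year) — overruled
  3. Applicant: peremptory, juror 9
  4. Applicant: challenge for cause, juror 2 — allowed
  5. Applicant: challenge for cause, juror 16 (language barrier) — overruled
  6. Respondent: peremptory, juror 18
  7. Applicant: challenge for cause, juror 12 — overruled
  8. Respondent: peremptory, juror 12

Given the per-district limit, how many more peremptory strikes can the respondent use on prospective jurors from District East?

Respondent peremptories so far: #18, #12 — 2 of 2 used, 0 left overall.
Against District East: #12 — 1 used; per-district cap 2 leaves 1.
Binding limit: min(0, 1) = 0.

0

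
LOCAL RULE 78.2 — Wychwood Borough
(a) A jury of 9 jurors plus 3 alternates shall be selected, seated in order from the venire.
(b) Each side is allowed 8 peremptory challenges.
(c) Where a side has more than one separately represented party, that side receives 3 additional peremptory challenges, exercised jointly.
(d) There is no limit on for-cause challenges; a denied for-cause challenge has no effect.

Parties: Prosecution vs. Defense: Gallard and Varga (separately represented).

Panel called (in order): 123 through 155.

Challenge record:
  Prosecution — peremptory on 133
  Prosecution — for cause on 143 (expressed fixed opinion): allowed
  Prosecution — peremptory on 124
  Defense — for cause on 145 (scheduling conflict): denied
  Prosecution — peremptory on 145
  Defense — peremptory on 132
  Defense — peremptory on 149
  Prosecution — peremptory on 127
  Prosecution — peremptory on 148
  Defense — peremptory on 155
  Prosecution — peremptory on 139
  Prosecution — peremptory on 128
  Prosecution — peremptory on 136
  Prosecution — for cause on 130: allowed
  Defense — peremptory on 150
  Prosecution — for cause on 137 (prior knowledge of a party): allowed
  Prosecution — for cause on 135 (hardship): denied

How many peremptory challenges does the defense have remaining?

7

Defense allotment: 8 base + 3 multi-party = 11.
Defense peremptories used: #132, #149, #155, #150 — 4 (the for-cause on #145 doesn't count).
Remaining: 11 − 4 = 7.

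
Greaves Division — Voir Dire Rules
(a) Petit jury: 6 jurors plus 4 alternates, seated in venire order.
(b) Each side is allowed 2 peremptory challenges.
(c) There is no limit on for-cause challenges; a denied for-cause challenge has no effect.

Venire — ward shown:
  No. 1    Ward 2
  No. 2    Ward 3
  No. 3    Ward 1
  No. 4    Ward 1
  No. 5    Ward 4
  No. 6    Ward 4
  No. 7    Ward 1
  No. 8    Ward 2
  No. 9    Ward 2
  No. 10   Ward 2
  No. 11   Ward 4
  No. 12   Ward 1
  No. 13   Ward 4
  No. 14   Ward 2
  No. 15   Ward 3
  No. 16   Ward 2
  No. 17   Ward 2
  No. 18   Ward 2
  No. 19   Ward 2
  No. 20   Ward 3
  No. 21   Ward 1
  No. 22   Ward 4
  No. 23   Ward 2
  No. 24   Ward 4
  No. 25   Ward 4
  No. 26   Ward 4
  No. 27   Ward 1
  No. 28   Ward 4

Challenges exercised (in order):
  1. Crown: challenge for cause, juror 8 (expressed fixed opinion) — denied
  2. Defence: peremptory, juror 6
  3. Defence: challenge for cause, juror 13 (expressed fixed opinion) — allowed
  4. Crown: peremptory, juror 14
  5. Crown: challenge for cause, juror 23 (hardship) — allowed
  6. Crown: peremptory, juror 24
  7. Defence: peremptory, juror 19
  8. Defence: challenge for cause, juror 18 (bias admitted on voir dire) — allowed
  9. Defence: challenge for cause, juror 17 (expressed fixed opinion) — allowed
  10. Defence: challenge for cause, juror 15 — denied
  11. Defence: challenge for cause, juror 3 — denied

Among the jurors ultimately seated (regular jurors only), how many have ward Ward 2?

Removed: #6, #13, #14, #17, #18, #19, #23, #24.
Seated jurors 1–6: #1, #2, #3, #4, #5, #7 (alternates #8, #9, #10, #11 not counted).
Of those, in Ward 2: #1 → 1.

1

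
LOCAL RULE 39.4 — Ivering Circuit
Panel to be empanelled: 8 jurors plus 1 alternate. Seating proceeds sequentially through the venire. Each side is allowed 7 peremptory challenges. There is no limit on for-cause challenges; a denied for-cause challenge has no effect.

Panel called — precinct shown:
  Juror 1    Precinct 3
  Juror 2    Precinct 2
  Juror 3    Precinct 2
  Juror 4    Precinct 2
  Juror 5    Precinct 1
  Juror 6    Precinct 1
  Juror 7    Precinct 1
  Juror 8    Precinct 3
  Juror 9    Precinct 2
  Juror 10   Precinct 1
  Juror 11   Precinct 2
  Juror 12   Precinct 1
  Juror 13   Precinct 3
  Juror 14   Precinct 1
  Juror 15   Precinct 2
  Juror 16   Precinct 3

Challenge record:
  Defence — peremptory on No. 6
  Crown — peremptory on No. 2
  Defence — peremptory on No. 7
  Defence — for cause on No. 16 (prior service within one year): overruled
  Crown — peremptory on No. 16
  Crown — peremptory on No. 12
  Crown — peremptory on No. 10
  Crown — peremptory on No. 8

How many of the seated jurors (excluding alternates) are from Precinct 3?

Removed: #2, #6, #7, #8, #10, #12, #16.
Seated jurors 1–8: #1, #3, #4, #5, #9, #11, #13, #14 (alternates #15 not counted).
Of those, in Precinct 3: #1, #13 → 2.

2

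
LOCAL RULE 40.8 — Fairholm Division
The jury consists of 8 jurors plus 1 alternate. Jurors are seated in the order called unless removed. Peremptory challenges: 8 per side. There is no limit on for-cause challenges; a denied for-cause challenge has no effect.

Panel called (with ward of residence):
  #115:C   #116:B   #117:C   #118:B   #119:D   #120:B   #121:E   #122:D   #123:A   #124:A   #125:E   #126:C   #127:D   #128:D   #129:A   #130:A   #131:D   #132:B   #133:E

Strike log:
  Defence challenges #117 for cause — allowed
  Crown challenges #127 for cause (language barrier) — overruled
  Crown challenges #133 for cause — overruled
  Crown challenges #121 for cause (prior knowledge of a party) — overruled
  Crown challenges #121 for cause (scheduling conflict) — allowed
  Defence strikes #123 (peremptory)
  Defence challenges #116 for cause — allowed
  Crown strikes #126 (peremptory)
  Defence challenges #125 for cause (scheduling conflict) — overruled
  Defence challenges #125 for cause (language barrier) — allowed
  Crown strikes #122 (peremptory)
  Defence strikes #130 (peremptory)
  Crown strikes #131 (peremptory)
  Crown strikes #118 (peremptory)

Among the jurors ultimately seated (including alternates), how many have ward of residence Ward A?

Removed: #116, #117, #118, #121, #122, #123, #125, #126, #130, #131.
Seated (9 incl. alternates): #115, #119, #120, #124, #127, #128, #129, #132, #133.
Of those, in Ward A: #124, #129 → 2.

2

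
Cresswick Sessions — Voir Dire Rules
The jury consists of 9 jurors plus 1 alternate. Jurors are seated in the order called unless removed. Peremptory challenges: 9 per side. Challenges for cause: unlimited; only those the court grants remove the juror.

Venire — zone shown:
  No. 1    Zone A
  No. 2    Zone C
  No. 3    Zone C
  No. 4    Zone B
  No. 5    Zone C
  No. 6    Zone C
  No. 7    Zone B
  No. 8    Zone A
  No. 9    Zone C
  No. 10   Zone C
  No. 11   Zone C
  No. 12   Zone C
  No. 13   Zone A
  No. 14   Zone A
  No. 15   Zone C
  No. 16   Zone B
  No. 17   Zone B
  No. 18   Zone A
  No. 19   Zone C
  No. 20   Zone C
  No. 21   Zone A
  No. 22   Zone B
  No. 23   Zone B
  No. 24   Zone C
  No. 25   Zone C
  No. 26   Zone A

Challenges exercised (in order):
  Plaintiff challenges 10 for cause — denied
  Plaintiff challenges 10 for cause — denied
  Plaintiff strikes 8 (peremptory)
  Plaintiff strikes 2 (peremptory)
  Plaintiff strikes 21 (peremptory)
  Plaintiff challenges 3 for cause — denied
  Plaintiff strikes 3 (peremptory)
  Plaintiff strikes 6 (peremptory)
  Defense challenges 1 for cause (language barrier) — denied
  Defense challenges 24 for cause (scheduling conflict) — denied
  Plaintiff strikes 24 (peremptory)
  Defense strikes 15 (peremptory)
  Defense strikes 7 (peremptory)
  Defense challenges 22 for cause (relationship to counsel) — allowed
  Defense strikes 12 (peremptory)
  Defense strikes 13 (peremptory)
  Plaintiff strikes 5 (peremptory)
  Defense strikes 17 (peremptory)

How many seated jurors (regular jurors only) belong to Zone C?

Removed: #2, #3, #5, #6, #7, #8, #12, #13, #15, #17, #21, #22, #24.
Seated jurors 1–9: #1, #4, #9, #10, #11, #14, #16, #18, #19 (alternates #20 not counted).
Of those, in Zone C: #9, #10, #11, #19 → 4.

4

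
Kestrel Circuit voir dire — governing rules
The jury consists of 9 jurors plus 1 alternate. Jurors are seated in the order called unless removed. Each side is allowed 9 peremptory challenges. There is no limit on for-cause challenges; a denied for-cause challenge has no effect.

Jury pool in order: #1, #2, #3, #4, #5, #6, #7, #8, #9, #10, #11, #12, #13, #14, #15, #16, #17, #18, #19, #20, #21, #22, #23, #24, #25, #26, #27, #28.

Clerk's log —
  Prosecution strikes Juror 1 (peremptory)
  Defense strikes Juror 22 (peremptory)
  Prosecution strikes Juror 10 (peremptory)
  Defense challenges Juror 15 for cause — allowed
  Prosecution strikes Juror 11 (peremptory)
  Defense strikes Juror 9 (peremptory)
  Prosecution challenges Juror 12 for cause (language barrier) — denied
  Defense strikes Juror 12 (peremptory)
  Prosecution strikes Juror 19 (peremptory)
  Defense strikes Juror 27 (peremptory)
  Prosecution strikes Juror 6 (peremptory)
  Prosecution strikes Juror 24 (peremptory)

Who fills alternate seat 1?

17

Removed: #1, #6, #9, #10, #11, #12, #15, #19, #22, #24, #27.
Seating in order: seats 1–9 → #2, #3, #4, #5, #7, #8, #13, #14, #16; alternates → #17.
So alternate 1 is #17.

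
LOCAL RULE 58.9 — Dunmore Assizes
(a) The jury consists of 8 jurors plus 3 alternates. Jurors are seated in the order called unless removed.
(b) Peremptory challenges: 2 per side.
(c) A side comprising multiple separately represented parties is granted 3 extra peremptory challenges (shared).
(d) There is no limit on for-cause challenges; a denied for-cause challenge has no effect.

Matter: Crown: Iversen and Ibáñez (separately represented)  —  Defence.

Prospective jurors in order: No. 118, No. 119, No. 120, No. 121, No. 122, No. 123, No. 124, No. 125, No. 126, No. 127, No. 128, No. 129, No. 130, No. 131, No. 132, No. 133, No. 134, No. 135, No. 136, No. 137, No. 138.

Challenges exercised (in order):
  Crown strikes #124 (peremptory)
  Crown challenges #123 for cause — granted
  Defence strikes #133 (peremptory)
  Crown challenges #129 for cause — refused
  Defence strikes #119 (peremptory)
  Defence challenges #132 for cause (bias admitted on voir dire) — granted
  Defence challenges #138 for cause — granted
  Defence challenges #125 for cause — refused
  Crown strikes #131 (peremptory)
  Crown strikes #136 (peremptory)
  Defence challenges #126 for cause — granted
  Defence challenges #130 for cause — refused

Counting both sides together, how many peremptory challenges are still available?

2

Crown allotment: 2 base + 3 multi-party = 5. Defence allotment: 2.
Crown peremptories used: #124, #131, #136 — 3 (for-cause on #123, #129 don't count).
Defence peremptories used: #133, #119 — 2 (for-cause on #132, #138, #125, #126, #130 don't count).
Remaining: (5 − 3) + (2 − 2) = 2.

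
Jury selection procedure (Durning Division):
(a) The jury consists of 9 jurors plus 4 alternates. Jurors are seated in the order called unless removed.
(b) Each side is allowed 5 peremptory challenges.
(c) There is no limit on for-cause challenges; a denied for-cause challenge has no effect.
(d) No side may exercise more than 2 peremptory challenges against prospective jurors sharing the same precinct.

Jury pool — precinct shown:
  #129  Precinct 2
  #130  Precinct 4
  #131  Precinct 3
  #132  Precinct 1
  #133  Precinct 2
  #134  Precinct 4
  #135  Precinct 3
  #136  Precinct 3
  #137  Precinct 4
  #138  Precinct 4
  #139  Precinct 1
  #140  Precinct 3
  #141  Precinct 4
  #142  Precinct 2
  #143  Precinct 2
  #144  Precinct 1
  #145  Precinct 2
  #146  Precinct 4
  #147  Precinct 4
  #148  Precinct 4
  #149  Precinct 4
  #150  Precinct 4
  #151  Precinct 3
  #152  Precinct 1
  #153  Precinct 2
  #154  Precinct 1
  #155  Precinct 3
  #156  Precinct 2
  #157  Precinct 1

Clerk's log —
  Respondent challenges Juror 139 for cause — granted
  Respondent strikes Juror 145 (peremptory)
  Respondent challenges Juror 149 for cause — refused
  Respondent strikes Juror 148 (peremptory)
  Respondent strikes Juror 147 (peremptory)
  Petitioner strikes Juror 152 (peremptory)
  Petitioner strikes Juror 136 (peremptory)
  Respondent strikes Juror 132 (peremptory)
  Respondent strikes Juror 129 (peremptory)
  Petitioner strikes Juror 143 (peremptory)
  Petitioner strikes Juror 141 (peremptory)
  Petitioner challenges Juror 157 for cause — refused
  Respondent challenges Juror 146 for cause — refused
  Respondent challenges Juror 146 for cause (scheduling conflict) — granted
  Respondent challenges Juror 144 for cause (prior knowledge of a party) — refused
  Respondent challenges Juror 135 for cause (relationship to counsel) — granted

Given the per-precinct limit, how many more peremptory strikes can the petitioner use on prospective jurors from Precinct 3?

Petitioner peremptories so far: #152, #136, #143, #141 — 4 of 5 used, 1 left overall.
Against Precinct 3: #136 — 1 used; per-precinct cap 2 leaves 1.
Binding limit: min(1, 1) = 1.

1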